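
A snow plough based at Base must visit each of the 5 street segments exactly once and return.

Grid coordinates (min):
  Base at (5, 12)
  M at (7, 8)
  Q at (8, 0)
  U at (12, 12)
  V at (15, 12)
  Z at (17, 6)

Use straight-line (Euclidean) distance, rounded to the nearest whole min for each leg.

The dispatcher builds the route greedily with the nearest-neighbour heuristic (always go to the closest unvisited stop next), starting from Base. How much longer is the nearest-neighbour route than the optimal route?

The nearest-neighbour route is 3 min longer than optimal.

From Base: M=4, U=7, V=10, Q=12, Z=13 → choose M (4).
From M: U=6, Q=8, V=9, Z=10 → choose U (6).
From U: V=3, Z=8, Q=13 → choose V (3).
From V: Z=6, Q=14 → choose Z (6).
From Z: Q=11 → choose Q (11).
NN route Base → M → U → V → Z → Q → Base costs 42.
Optimal: Base → M → Q → Z → V → U → Base costs 39 (by enumerating all 60 distinct tours).
Excess = 42 − 39 = 3.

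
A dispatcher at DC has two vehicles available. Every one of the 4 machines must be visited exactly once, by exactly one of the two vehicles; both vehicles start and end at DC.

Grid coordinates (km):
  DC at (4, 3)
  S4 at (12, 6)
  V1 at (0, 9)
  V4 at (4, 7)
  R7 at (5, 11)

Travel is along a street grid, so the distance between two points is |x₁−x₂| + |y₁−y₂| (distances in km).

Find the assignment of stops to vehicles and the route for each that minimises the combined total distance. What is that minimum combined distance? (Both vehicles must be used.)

Check every non-empty split of the stops between the two vehicles; for each half take its own optimal tour:
  {S4} + {V1, V4, R7}: 22 + 26 = 48
  {V1} + {S4, V4, R7}: 20 + 32 = 52
  {S4, V1} + {V4, R7}: 36 + 18 = 54
  {V4} + {S4, V1, R7}: 8 + 40 = 48
  {S4, V4} + {V1, R7}: 24 + 26 = 50
  {V1, V4} + {S4, R7}: 20 + 32 = 52
  … (7 splits in total)
Best: vehicle 1 DC → S4 → DC = 22; vehicle 2 DC → V1 → R7 → V4 → DC = 26; combined 48.

48 km — the smallest possible combined total.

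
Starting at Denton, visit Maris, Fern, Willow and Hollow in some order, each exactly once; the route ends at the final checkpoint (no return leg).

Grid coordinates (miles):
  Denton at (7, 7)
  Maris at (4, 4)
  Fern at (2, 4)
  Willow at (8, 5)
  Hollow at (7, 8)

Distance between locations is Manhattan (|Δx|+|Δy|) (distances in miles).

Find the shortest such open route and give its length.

There are 4! = 24 possible orderings.
Denton → Maris → Fern → Willow → Hollow: 6+2+7+4 = 19
Denton → Maris → Fern → Hollow → Willow: 6+2+9+4 = 21
Denton → Maris → Willow → Fern → Hollow: 6+5+7+9 = 27
Denton → Maris → Willow → Hollow → Fern: 6+5+4+9 = 24
Denton → Maris → Hollow → Fern → Willow: 6+7+9+7 = 29
Denton → Maris → Hollow → Willow → Fern: 6+7+4+7 = 24
Denton → Fern → Maris → Willow → Hollow: 8+2+5+4 = 19
Denton → Fern → Maris → Hollow → Willow: 8+2+7+4 = 21
Denton → Fern → Willow → Maris → Hollow: 8+7+5+7 = 27
Denton → Fern → Willow → Hollow → Maris: 8+7+4+7 = 26
Denton → Fern → Hollow → Maris → Willow: 8+9+7+5 = 29
Denton → Fern → Hollow → Willow → Maris: 8+9+4+5 = 26
Denton → Willow → Maris → Fern → Hollow: 3+5+2+9 = 19
Denton → Willow → Maris → Hollow → Fern: 3+5+7+9 = 24
… (10 more)
Denton → Hollow → Willow → Maris → Fern: 1+4+5+2 = 12  ← best
The minimum is 12.
One shortest path: Denton → Hollow → Willow → Maris → Fern.

12 miles — the minimum one-way total.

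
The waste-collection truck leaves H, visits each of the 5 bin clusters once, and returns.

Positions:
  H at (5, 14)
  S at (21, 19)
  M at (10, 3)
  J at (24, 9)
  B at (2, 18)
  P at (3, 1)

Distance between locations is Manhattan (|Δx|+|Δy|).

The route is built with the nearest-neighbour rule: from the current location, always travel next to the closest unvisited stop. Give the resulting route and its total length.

88 along H → B → P → M → J → S → H.

H → [B:7 / P:15 / M:16 / S:21 / J:24] → B (7)
B → [P:18 / S:20 / M:23 / J:31] → P (18)
P → [M:9 / J:29 / S:36] → M (9)
M → [J:20 / S:27] → J (20)
J → [S:13] → S (13)
Return S→H: 21.
Total = 7 + 18 + 9 + 20 + 13 + 21 = 88.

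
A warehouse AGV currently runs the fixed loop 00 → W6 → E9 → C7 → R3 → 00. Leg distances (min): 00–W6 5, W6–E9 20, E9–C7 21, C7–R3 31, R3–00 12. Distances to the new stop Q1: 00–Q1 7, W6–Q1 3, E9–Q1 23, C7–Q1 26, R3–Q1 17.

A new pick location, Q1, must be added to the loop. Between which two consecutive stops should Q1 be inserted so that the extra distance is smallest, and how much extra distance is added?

Insertion cost between consecutive stops i–j is d(i,Q1) + d(Q1,j) − d(i,j):
  between 00 and W6: 7 + 3 − 5 = 5
  between W6 and E9: 3 + 23 − 20 = 6
  between E9 and C7: 23 + 26 − 21 = 28
  between C7 and R3: 26 + 17 − 31 = 12
  between R3 and 00: 17 + 7 − 12 = 12
Cheapest insertion is between 00 and W6, adding 5.
New total = 89 + 5 = 94.

Minimum extra distance: 5 min, inserting Q1 between 00 and W6.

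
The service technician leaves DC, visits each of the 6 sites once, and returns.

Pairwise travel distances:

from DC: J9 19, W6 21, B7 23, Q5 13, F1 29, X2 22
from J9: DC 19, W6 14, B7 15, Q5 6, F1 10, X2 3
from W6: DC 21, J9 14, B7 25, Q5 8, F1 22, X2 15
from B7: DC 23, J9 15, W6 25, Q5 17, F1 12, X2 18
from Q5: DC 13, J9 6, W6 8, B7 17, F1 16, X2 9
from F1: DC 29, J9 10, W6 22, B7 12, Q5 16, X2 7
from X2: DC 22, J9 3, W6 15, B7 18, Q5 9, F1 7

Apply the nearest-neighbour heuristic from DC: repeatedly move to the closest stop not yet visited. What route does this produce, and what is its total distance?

DC → [Q5:13 / J9:19 / W6:21 / X2:22 / B7:23 / F1:29] → Q5 (13)
Q5 → [J9:6 / W6:8 / X2:9 / F1:16 / B7:17] → J9 (6)
J9 → [X2:3 / F1:10 / W6:14 / B7:15] → X2 (3)
X2 → [F1:7 / W6:15 / B7:18] → F1 (7)
F1 → [B7:12 / W6:22] → B7 (12)
B7 → [W6:25] → W6 (25)
Return W6→DC: 21.
Total = 13 + 6 + 3 + 7 + 12 + 25 + 21 = 87.

Total distance 87 via the nearest-neighbour route DC → Q5 → J9 → X2 → F1 → B7 → W6 → DC.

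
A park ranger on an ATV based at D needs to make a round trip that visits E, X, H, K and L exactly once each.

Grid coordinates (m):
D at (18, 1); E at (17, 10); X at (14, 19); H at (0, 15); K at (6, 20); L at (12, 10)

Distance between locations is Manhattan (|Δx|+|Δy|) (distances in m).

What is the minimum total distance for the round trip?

Shortest round trip = 74 m.

D → E → X → H → K → L → D: 10+12+18+11+16+15 = 82
D → E → X → H → L → K → D: 10+12+18+17+16+31 = 104
D → E → X → K → H → L → D: 10+12+9+11+17+15 = 74
D → E → X → K → L → H → D: 10+12+9+16+17+32 = 96
D → E → X → L → H → K → D: 10+12+11+17+11+31 = 92
D → E → X → L → K → H → D: 10+12+11+16+11+32 = 92
D → E → H → X → K → L → D: 10+22+18+9+16+15 = 90
D → E → H → X → L → K → D: 10+22+18+11+16+31 = 108
D → E → H → K → X → L → D: 10+22+11+9+11+15 = 78
D → E → H → K → L → X → D: 10+22+11+16+11+22 = 92
D → E → H → L → X → K → D: 10+22+17+11+9+31 = 100
D → E → H → L → K → X → D: 10+22+17+16+9+22 = 96
D → E → K → X → H → L → D: 10+21+9+18+17+15 = 90
D → E → K → X → L → H → D: 10+21+9+11+17+32 = 100
… (46 more)
The minimum is 74.
One optimal route: D → E → X → K → H → L → D (or its reverse).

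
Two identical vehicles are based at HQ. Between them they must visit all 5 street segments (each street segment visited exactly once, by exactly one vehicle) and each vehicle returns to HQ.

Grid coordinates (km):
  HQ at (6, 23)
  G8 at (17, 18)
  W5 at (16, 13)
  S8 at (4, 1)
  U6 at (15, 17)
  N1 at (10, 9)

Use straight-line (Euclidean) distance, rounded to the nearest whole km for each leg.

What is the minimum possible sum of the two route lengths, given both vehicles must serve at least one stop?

Check every non-empty split of the stops between the two vehicles; for each half take its own optimal tour:
  {G8} + {W5, S8, U6, N1}: 24 + 54 = 78
  {W5} + {G8, S8, U6, N1}: 28 + 55 = 83
  {G8, W5} + {S8, U6, N1}: 31 + 52 = 83
  {S8} + {G8, W5, U6, N1}: 44 + 40 = 84
  {G8, S8} + {W5, U6, N1}: 55 + 37 = 92
  {W5, S8} + {G8, U6, N1}: 53 + 38 = 91
  … (15 splits in total)
Best: vehicle 1 HQ → G8 → HQ = 24; vehicle 2 HQ → S8 → N1 → W5 → U6 → HQ = 54; combined 78.

78 km — the smallest possible combined total.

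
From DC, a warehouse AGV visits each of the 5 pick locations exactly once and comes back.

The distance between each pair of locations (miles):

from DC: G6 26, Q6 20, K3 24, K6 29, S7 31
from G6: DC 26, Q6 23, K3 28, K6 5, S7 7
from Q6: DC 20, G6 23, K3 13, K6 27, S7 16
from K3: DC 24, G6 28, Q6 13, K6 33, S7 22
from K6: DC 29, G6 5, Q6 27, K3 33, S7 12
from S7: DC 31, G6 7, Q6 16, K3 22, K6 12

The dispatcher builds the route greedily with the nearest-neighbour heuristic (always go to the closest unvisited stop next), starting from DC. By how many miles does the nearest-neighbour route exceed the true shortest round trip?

Excess over optimum: 2 miles.

DC: Q6=20, K3=24, G6=26, K6=29, S7=31 ⇒ Q6
Q6: K3=13, S7=16, G6=23, K6=27 ⇒ K3
K3: S7=22, G6=28, K6=33 ⇒ S7
S7: G6=7, K6=12 ⇒ G6
G6: K6=5 ⇒ K6
NN route DC → Q6 → K3 → S7 → G6 → K6 → DC costs 96.
Optimal: DC → K3 → Q6 → S7 → G6 → K6 → DC costs 94 (by enumerating all 60 distinct tours).
Excess = 96 − 94 = 2.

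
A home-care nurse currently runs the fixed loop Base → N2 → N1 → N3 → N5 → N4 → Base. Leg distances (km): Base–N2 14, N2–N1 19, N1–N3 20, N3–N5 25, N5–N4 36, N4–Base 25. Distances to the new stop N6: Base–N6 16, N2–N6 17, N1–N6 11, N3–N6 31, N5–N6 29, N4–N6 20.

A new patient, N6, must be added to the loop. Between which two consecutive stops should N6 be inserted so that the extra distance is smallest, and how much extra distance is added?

+9 km — insert N6 between N2 and N1.

Insertion cost between consecutive stops i–j is d(i,N6) + d(N6,j) − d(i,j):
  between Base and N2: 16 + 17 − 14 = 19
  between N2 and N1: 17 + 11 − 19 = 9
  between N1 and N3: 11 + 31 − 20 = 22
  between N3 and N5: 31 + 29 − 25 = 35
  between N5 and N4: 29 + 20 − 36 = 13
  between N4 and Base: 20 + 16 − 25 = 11
Cheapest insertion is between N2 and N1, adding 9.
New total = 139 + 9 = 148.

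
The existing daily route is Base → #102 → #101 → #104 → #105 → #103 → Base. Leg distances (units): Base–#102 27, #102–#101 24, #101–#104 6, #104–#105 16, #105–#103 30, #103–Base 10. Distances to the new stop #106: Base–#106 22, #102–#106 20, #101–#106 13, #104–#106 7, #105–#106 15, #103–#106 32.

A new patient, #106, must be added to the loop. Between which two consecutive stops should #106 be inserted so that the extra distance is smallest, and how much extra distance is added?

Insertion cost between consecutive stops i–j is d(i,#106) + d(#106,j) − d(i,j):
  between Base and #102: 22 + 20 − 27 = 15
  between #102 and #101: 20 + 13 − 24 = 9
  between #101 and #104: 13 + 7 − 6 = 14
  between #104 and #105: 7 + 15 − 16 = 6
  between #105 and #103: 15 + 32 − 30 = 17
  between #103 and Base: 32 + 22 − 10 = 44
Cheapest insertion is between #104 and #105, adding 6.
New total = 113 + 6 = 119.

Minimum extra distance: 6, inserting #106 between #104 and #105.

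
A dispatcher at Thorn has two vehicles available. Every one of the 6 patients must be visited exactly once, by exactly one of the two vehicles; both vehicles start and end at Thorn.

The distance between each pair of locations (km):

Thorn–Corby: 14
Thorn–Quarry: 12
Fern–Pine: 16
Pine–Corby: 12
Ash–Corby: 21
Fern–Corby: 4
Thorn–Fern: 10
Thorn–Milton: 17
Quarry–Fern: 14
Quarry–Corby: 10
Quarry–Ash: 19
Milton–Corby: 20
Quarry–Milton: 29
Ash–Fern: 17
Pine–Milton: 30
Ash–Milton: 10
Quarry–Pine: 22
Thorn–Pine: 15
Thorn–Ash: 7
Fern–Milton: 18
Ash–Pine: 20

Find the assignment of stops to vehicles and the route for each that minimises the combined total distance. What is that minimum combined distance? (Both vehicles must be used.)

Minimum combined distance: 90 km.

Try each way of splitting the stops between the two vehicles (each non-empty) and, for each split, find the best tour for each vehicle:
  {Quarry} + {Ash, Fern, Pine, Milton, Corby}: 24 + 66 = 90
  {Ash} + {Quarry, Fern, Pine, Milton, Corby}: 14 + 85 = 99
  {Quarry, Ash} + {Fern, Pine, Milton, Corby}: 38 + 66 = 104
  {Fern} + {Quarry, Ash, Pine, Milton, Corby}: 20 + 81 = 101
  {Quarry, Fern} + {Ash, Pine, Milton, Corby}: 36 + 64 = 100
  {Ash, Fern} + {Quarry, Pine, Milton, Corby}: 34 + 81 = 115
  … (31 splits in total)
Best: vehicle 1 Thorn → Quarry → Thorn = 24; vehicle 2 Thorn → Ash → Milton → Fern → Corby → Pine → Thorn = 66; combined 90.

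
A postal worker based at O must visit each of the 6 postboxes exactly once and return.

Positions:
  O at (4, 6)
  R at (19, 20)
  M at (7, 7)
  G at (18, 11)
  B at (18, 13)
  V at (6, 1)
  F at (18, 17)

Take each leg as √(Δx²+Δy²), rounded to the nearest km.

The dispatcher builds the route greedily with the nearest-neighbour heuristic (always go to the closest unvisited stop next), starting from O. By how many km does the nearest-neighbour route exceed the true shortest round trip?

From O: M=3, V=5, G=15, B=16, F=18, R=21 → choose M (3).
From M: V=6, G=12, B=13, F=15, R=18 → choose V (6).
From V: G=16, B=17, F=20, R=23 → choose G (16).
From G: B=2, F=6, R=9 → choose B (2).
From B: F=4, R=7 → choose F (4).
From F: R=3 → choose R (3).
NN route O → M → V → G → B → F → R → O costs 55.
Optimal: O → M → R → F → B → G → V → O costs 51 (by enumerating all 360 distinct tours).
Excess = 55 − 51 = 4.

The nearest-neighbour route is 4 km longer than optimal.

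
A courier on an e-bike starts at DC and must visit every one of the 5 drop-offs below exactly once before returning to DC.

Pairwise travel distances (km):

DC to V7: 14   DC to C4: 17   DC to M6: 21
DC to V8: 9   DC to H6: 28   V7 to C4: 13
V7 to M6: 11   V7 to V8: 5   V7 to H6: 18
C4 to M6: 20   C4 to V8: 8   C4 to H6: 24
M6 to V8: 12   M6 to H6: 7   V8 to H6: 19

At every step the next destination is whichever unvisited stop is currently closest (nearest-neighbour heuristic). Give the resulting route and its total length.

DC → [V8:9 / V7:14 / C4:17 / M6:21 / H6:28] → V8 (9)
V8 → [V7:5 / C4:8 / M6:12 / H6:19] → V7 (5)
V7 → [M6:11 / C4:13 / H6:18] → M6 (11)
M6 → [H6:7 / C4:20] → H6 (7)
H6 → [C4:24] → C4 (24)
Return C4→DC: 17.
Total = 9 + 5 + 11 + 7 + 24 + 17 = 73.

73 km along DC → V8 → V7 → M6 → H6 → C4 → DC.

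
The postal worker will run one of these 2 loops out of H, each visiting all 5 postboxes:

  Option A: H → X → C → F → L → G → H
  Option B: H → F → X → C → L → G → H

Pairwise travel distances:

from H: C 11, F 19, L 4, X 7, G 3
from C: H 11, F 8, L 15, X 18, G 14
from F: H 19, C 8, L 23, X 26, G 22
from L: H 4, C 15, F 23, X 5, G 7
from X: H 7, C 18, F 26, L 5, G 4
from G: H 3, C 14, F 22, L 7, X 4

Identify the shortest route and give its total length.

Option A: 7 + 18 + 8 + 23 + 7 + 3 = 66
Option B: 19 + 26 + 18 + 15 + 7 + 3 = 88

Shortest is Option A, total 66.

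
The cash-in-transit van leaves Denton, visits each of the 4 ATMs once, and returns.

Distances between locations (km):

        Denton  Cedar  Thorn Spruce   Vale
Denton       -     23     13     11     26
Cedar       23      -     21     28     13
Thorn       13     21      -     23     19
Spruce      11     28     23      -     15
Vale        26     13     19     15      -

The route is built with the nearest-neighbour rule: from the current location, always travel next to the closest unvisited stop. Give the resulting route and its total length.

At Denton the remaining stops are Spruce 11, Thorn 13, Cedar 23, Vale 26; go to Spruce.
At Spruce the remaining stops are Vale 15, Thorn 23, Cedar 28; go to Vale.
At Vale the remaining stops are Cedar 13, Thorn 19; go to Cedar.
At Cedar the remaining stops are Thorn 21; go to Thorn.
Return Thorn→Denton: 13.
Total = 11 + 15 + 13 + 21 + 13 = 73.

Total distance 73 km via the nearest-neighbour route Denton → Spruce → Vale → Cedar → Thorn → Denton.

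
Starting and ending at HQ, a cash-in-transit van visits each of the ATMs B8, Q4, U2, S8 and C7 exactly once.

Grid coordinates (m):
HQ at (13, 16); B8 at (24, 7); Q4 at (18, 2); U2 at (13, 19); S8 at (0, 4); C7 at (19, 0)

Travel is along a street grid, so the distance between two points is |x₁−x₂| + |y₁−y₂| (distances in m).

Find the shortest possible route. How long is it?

There are 60 distinct closed tours to check (reversals are equivalent).
HQ-B8-Q4-U2-S8-C7-HQ: 20+11+22+28+23+22 = 126
HQ-B8-Q4-U2-C7-S8-HQ: 20+11+22+25+23+25 = 126
HQ-B8-Q4-S8-U2-C7-HQ: 20+11+20+28+25+22 = 126
HQ-B8-Q4-S8-C7-U2-HQ: 20+11+20+23+25+3 = 102
HQ-B8-Q4-C7-U2-S8-HQ: 20+11+3+25+28+25 = 112
HQ-B8-Q4-C7-S8-U2-HQ: 20+11+3+23+28+3 = 88
HQ-B8-U2-Q4-S8-C7-HQ: 20+23+22+20+23+22 = 130
HQ-B8-U2-Q4-C7-S8-HQ: 20+23+22+3+23+25 = 116
HQ-B8-U2-S8-Q4-C7-HQ: 20+23+28+20+3+22 = 116
HQ-B8-U2-S8-C7-Q4-HQ: 20+23+28+23+3+19 = 116
HQ-B8-U2-C7-Q4-S8-HQ: 20+23+25+3+20+25 = 116
HQ-B8-U2-C7-S8-Q4-HQ: 20+23+25+23+20+19 = 130
HQ-B8-S8-Q4-U2-C7-HQ: 20+27+20+22+25+22 = 136
HQ-B8-S8-Q4-C7-U2-HQ: 20+27+20+3+25+3 = 98
… (46 more)
HQ-B8-C7-Q4-S8-U2-HQ: 20+12+3+20+28+3 = 86  ← best
The minimum is 86.
One optimal route: HQ → B8 → C7 → Q4 → S8 → U2 → HQ (or its reverse).

86 m — the shortest possible round trip.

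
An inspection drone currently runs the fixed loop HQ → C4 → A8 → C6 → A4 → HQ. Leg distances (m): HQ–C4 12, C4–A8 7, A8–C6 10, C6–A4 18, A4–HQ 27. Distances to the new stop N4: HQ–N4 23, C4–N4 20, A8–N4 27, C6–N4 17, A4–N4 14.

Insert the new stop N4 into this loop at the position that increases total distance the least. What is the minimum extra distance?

Insertion cost between consecutive stops i–j is d(i,N4) + d(N4,j) − d(i,j):
  between HQ and C4: 23 + 20 − 12 = 31
  between C4 and A8: 20 + 27 − 7 = 40
  between A8 and C6: 27 + 17 − 10 = 34
  between C6 and A4: 17 + 14 − 18 = 13
  between A4 and HQ: 14 + 23 − 27 = 10
Cheapest insertion is between A4 and HQ, adding 10.
New total = 74 + 10 = 84.

+10 m — insert N4 between A4 and HQ.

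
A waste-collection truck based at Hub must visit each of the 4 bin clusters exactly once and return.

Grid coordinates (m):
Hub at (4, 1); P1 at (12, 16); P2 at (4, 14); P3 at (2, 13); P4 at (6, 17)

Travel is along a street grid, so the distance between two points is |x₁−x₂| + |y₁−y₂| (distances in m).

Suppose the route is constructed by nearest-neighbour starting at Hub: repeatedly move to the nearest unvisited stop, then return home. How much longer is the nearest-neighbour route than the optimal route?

2 m longer than the optimal tour.

From Hub: P2=13, P3=14, P4=18, P1=23 → choose P2 (13).
From P2: P3=3, P4=5, P1=10 → choose P3 (3).
From P3: P4=8, P1=13 → choose P4 (8).
From P4: P1=7 → choose P1 (7).
NN route Hub → P2 → P3 → P4 → P1 → Hub costs 54.
Optimal: Hub → P1 → P4 → P2 → P3 → Hub costs 52 (by enumerating all 12 distinct tours).
Excess = 54 − 52 = 2.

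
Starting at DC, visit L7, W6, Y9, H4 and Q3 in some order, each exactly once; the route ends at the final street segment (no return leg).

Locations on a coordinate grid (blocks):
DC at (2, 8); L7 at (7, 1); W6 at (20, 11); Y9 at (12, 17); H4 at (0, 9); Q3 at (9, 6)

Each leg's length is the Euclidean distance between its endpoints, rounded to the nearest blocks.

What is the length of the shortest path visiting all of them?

39 blocks — the minimum one-way total.

There are 5! = 120 possible orderings.
DC→L7→W6→Y9→H4→Q3: 9+16+10+14+9 = 58
DC→L7→W6→Y9→Q3→H4: 9+16+10+11+9 = 55
DC→L7→W6→H4→Y9→Q3: 9+16+20+14+11 = 70
DC→L7→W6→H4→Q3→Y9: 9+16+20+9+11 = 65
DC→L7→W6→Q3→Y9→H4: 9+16+12+11+14 = 62
DC→L7→W6→Q3→H4→Y9: 9+16+12+9+14 = 60
DC→L7→Y9→W6→H4→Q3: 9+17+10+20+9 = 65
DC→L7→Y9→W6→Q3→H4: 9+17+10+12+9 = 57
DC→L7→Y9→H4→W6→Q3: 9+17+14+20+12 = 72
DC→L7→Y9→H4→Q3→W6: 9+17+14+9+12 = 61
DC→L7→Y9→Q3→W6→H4: 9+17+11+12+20 = 69
DC→L7→Y9→Q3→H4→W6: 9+17+11+9+20 = 66
DC→L7→H4→W6→Y9→Q3: 9+11+20+10+11 = 61
DC→L7→H4→W6→Q3→Y9: 9+11+20+12+11 = 63
… (106 more)
DC→H4→L7→Q3→Y9→W6: 2+11+5+11+10 = 39  ← best
The minimum is 39.
One shortest path: DC → H4 → L7 → Q3 → Y9 → W6.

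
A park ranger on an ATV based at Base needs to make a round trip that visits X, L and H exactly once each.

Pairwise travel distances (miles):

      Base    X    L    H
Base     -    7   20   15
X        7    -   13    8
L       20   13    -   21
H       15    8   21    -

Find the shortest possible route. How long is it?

With 3 stops there are 3!/2 = 3 distinct round trips (a route and its reverse cost the same).
Base→X→L→H→Base: 7+13+21+15 = 56
Base→X→H→L→Base: 7+8+21+20 = 56
Base→L→X→H→Base: 20+13+8+15 = 56
The minimum is 56.
One optimal route: Base → X → L → H → Base (or its reverse).

Shortest round trip = 56 miles.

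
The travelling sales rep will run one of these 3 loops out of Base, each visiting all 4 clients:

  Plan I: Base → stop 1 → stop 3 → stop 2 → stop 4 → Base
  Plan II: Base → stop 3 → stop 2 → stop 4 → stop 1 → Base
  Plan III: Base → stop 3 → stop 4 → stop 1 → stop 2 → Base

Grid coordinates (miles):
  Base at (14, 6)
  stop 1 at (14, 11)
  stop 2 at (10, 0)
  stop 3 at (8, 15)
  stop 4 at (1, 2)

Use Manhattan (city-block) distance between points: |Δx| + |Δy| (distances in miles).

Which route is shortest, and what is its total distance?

Shortest is Plan I, total 60 miles.

Plan I: 5 + 10 + 17 + 11 + 17 = 60
Plan II: 15 + 17 + 11 + 22 + 5 = 70
Plan III: 15 + 20 + 22 + 15 + 10 = 82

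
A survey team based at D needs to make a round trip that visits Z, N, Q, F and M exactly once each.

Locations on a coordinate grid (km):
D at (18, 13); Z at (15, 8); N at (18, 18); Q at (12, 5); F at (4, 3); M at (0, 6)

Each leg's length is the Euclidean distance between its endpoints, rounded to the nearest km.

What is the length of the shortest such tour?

With 5 stops there are 5!/2 = 60 distinct round trips (a route and its reverse cost the same).
D - Z - N - Q - F - M - D: 6+10+14+8+5+19 = 62
D - Z - N - Q - M - F - D: 6+10+14+12+5+17 = 64
D - Z - N - F - Q - M - D: 6+10+21+8+12+19 = 76
D - Z - N - F - M - Q - D: 6+10+21+5+12+10 = 64
D - Z - N - M - Q - F - D: 6+10+22+12+8+17 = 75
D - Z - N - M - F - Q - D: 6+10+22+5+8+10 = 61
D - Z - Q - N - F - M - D: 6+4+14+21+5+19 = 69
D - Z - Q - N - M - F - D: 6+4+14+22+5+17 = 68
D - Z - Q - F - N - M - D: 6+4+8+21+22+19 = 80
D - Z - Q - F - M - N - D: 6+4+8+5+22+5 = 50
D - Z - Q - M - N - F - D: 6+4+12+22+21+17 = 82
D - Z - Q - M - F - N - D: 6+4+12+5+21+5 = 53
D - Z - F - N - Q - M - D: 6+12+21+14+12+19 = 84
D - Z - F - N - M - Q - D: 6+12+21+22+12+10 = 83
… (46 more)
The minimum is 50.
One optimal route: D → Z → Q → F → M → N → D (or its reverse).

Minimum total distance: 50 km.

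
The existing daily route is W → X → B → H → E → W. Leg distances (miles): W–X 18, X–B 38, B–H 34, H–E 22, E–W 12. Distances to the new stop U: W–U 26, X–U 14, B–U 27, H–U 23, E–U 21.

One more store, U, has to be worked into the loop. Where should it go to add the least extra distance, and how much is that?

Insertion cost between consecutive stops i–j is d(i,U) + d(U,j) − d(i,j):
  between W and X: 26 + 14 − 18 = 22
  between X and B: 14 + 27 − 38 = 3
  between B and H: 27 + 23 − 34 = 16
  between H and E: 23 + 21 − 22 = 22
  between E and W: 21 + 26 − 12 = 35
Cheapest insertion is between X and B, adding 3.
New total = 124 + 3 = 127.

+3 miles — insert U between X and B.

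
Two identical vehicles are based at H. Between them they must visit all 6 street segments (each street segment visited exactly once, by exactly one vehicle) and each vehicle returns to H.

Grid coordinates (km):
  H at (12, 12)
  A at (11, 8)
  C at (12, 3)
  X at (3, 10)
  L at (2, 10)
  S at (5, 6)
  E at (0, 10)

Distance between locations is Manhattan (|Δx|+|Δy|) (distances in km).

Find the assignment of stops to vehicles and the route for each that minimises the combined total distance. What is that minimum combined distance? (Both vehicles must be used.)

Minimum combined distance: 52 km.

Check every non-empty split of the stops between the two vehicles; for each half take its own optimal tour:
  {A} + {C, X, L, S, E}: 10 + 42 = 52
  {C} + {A, X, L, S, E}: 18 + 36 = 54
  {A, C} + {X, L, S, E}: 20 + 36 = 56
  {X} + {A, C, L, S, E}: 22 + 44 = 66
  {A, X} + {C, L, S, E}: 26 + 42 = 68
  {C, X} + {A, L, S, E}: 36 + 36 = 72
  … (31 splits in total)
Best: vehicle 1 H → A → H = 10; vehicle 2 H → C → S → X → L → E → H = 42; combined 52.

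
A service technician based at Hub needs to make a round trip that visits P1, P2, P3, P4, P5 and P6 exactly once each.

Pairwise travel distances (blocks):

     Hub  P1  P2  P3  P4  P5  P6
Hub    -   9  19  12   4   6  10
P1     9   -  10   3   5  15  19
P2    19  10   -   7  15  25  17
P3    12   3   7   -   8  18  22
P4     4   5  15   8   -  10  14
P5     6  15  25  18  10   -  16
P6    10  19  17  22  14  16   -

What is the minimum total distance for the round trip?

With 6 stops there are 6!/2 = 360 distinct round trips (a route and its reverse cost the same).
Hub-P1-P2-P3-P4-P5-P6-Hub: 9+10+7+8+10+16+10 = 70
Hub-P1-P2-P3-P4-P6-P5-Hub: 9+10+7+8+14+16+6 = 70
Hub-P1-P2-P3-P5-P4-P6-Hub: 9+10+7+18+10+14+10 = 78
Hub-P1-P2-P3-P5-P6-P4-Hub: 9+10+7+18+16+14+4 = 78
Hub-P1-P2-P3-P6-P4-P5-Hub: 9+10+7+22+14+10+6 = 78
Hub-P1-P2-P3-P6-P5-P4-Hub: 9+10+7+22+16+10+4 = 78
Hub-P1-P2-P4-P3-P5-P6-Hub: 9+10+15+8+18+16+10 = 86
Hub-P1-P2-P4-P3-P6-P5-Hub: 9+10+15+8+22+16+6 = 86
… (352 more)
Hub-P4-P1-P3-P2-P6-P5-Hub: 4+5+3+7+17+16+6 = 58  ← best
The minimum is 58.
One optimal route: Hub → P4 → P1 → P3 → P2 → P6 → P5 → Hub (or its reverse).

Shortest round trip = 58 blocks.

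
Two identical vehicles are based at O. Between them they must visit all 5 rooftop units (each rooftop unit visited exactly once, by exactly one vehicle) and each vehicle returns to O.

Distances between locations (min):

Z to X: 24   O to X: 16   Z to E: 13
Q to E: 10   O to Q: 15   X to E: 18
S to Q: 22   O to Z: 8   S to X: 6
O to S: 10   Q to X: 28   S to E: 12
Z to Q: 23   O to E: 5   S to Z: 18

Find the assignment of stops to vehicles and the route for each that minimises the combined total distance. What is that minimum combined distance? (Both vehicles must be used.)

Try each way of splitting the stops between the two vehicles (each non-empty) and, for each split, find the best tour for each vehicle:
  {S} + {Z, Q, X, E}: 20 + 75 = 95
  {Z} + {S, Q, X, E}: 16 + 59 = 75
  {S, Z} + {Q, X, E}: 36 + 59 = 95
  {Q} + {S, Z, X, E}: 30 + 55 = 85
  {S, Q} + {Z, X, E}: 47 + 55 = 102
  {Z, Q} + {S, X, E}: 46 + 39 = 85
  … (15 splits in total)
Best: vehicle 1 O → Z → O = 16; vehicle 2 O → S → X → Q → E → O = 59; combined 75.

75 min — the smallest possible combined total.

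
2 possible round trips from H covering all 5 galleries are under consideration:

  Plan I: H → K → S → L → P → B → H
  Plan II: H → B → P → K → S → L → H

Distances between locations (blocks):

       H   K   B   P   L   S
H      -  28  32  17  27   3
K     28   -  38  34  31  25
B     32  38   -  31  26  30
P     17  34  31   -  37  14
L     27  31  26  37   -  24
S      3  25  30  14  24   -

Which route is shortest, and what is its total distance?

Plan I: 28 + 25 + 24 + 37 + 31 + 32 = 177
Plan II: 32 + 31 + 34 + 25 + 24 + 27 = 173

173 blocks — Plan II is the shortest.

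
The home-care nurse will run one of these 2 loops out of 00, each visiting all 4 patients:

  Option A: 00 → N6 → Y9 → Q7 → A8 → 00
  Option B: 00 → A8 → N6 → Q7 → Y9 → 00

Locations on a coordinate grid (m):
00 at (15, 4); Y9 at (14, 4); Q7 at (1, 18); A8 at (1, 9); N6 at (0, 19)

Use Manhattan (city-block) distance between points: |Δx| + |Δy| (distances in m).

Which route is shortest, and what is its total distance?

Option A: 30 + 29 + 27 + 9 + 19 = 114
Option B: 19 + 11 + 2 + 27 + 1 = 60

60 m — Option B is the shortest.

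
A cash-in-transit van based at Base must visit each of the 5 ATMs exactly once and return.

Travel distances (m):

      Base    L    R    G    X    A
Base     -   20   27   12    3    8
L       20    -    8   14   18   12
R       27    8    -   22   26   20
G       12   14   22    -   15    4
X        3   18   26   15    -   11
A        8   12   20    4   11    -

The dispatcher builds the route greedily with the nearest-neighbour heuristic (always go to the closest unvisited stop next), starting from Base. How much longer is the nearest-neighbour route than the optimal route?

From Base: X=3, A=8, G=12, L=20, R=27 → choose X (3).
From X: A=11, G=15, L=18, R=26 → choose A (11).
From A: G=4, L=12, R=20 → choose G (4).
From G: L=14, R=22 → choose L (14).
From L: R=8 → choose R (8).
NN route Base → X → A → G → L → R → Base costs 67.
Optimal: Base → X → L → R → G → A → Base costs 63 (by enumerating all 60 distinct tours).
Excess = 67 − 63 = 4.

4 m longer than the optimal tour.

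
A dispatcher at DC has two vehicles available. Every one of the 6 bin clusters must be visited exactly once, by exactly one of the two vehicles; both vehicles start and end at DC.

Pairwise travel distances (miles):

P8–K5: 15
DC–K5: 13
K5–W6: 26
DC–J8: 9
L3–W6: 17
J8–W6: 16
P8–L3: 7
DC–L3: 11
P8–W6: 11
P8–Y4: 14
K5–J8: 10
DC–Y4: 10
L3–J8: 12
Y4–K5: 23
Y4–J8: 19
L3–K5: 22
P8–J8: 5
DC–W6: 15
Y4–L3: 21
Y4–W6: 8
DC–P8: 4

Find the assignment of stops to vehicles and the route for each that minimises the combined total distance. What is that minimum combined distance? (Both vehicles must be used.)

78 miles — the smallest possible combined total.

Check every non-empty split of the stops between the two vehicles; for each half take its own optimal tour:
  {P8} + {Y4, L3, K5, J8, W6}: 8 + 70 = 78
  {Y4} + {P8, L3, K5, J8, W6}: 20 + 67 = 87
  {P8, Y4} + {L3, K5, J8, W6}: 28 + 67 = 95
  {L3} + {P8, Y4, K5, J8, W6}: 22 + 57 = 79
  {P8, L3} + {Y4, K5, J8, W6}: 22 + 57 = 79
  {Y4, L3} + {P8, K5, J8, W6}: 42 + 54 = 96
  … (31 splits in total)
Best: vehicle 1 DC → P8 → DC = 8; vehicle 2 DC → Y4 → W6 → L3 → J8 → K5 → DC = 70; combined 78.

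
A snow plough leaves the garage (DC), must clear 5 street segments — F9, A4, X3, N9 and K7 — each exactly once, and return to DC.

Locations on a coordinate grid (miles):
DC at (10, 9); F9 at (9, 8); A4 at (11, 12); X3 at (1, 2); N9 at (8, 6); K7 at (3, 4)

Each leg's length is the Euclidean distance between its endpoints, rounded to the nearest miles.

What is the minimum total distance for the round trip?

With 5 stops there are 5!/2 = 60 distinct round trips (a route and its reverse cost the same).
DC→F9→A4→X3→N9→K7→DC: 1+4+14+8+5+9 = 41
DC→F9→A4→X3→K7→N9→DC: 1+4+14+3+5+4 = 31
DC→F9→A4→N9→X3→K7→DC: 1+4+7+8+3+9 = 32
DC→F9→A4→N9→K7→X3→DC: 1+4+7+5+3+11 = 31
DC→F9→A4→K7→X3→N9→DC: 1+4+11+3+8+4 = 31
DC→F9→A4→K7→N9→X3→DC: 1+4+11+5+8+11 = 40
DC→F9→X3→A4→N9→K7→DC: 1+10+14+7+5+9 = 46
DC→F9→X3→A4→K7→N9→DC: 1+10+14+11+5+4 = 45
DC→F9→X3→N9→A4→K7→DC: 1+10+8+7+11+9 = 46
DC→F9→X3→N9→K7→A4→DC: 1+10+8+5+11+3 = 38
DC→F9→X3→K7→A4→N9→DC: 1+10+3+11+7+4 = 36
DC→F9→X3→K7→N9→A4→DC: 1+10+3+5+7+3 = 29
DC→F9→N9→A4→X3→K7→DC: 1+2+7+14+3+9 = 36
DC→F9→N9→A4→K7→X3→DC: 1+2+7+11+3+11 = 35
… (46 more)
DC→F9→N9→X3→K7→A4→DC: 1+2+8+3+11+3 = 28  ← best
The minimum is 28.
One optimal route: DC → F9 → N9 → X3 → K7 → A4 → DC (or its reverse).

Shortest round trip = 28 miles.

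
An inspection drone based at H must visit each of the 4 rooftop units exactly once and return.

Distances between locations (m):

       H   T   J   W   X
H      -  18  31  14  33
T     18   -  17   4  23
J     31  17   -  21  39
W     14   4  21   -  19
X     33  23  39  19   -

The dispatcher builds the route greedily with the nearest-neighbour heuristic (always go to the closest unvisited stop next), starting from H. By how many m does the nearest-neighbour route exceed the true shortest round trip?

H: W=14, T=18, J=31, X=33 ⇒ W
W: T=4, X=19, J=21 ⇒ T
T: J=17, X=23 ⇒ J
J: X=39 ⇒ X
NN route H → W → T → J → X → H costs 107.
Optimal: H → J → T → W → X → H costs 104 (by enumerating all 12 distinct tours).
Excess = 107 − 104 = 3.

Excess over optimum: 3 m.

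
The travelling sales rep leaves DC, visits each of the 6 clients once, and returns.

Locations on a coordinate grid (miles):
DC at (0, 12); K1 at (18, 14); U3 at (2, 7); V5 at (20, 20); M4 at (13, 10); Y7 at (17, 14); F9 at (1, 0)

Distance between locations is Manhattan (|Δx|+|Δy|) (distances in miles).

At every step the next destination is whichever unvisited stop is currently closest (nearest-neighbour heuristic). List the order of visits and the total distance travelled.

Nearest-neighbour total = 82 miles; route DC → U3 → F9 → M4 → Y7 → K1 → V5 → DC.

At DC the remaining stops are U3 7, F9 13, M4 15, Y7 19, K1 20, V5 28; go to U3.
At U3 the remaining stops are F9 8, M4 14, Y7 22, K1 23, V5 31; go to F9.
At F9 the remaining stops are M4 22, Y7 30, K1 31, V5 39; go to M4.
At M4 the remaining stops are Y7 8, K1 9, V5 17; go to Y7.
At Y7 the remaining stops are K1 1, V5 9; go to K1.
At K1 the remaining stops are V5 8; go to V5.
Return V5→DC: 28.
Total = 7 + 8 + 22 + 8 + 1 + 8 + 28 = 82.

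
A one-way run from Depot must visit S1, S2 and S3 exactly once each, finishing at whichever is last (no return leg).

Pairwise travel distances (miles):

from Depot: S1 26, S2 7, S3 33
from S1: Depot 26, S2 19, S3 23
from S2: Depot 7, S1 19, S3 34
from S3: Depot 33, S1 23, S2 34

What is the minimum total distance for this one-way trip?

Shortest open route: 49 miles.

There are 3! = 6 possible orderings.
Depot → S1 → S2 → S3: 26+19+34 = 79
Depot → S1 → S3 → S2: 26+23+34 = 83
Depot → S2 → S1 → S3: 7+19+23 = 49
Depot → S2 → S3 → S1: 7+34+23 = 64
Depot → S3 → S1 → S2: 33+23+19 = 75
Depot → S3 → S2 → S1: 33+34+19 = 86
The minimum is 49.
One shortest path: Depot → S2 → S1 → S3.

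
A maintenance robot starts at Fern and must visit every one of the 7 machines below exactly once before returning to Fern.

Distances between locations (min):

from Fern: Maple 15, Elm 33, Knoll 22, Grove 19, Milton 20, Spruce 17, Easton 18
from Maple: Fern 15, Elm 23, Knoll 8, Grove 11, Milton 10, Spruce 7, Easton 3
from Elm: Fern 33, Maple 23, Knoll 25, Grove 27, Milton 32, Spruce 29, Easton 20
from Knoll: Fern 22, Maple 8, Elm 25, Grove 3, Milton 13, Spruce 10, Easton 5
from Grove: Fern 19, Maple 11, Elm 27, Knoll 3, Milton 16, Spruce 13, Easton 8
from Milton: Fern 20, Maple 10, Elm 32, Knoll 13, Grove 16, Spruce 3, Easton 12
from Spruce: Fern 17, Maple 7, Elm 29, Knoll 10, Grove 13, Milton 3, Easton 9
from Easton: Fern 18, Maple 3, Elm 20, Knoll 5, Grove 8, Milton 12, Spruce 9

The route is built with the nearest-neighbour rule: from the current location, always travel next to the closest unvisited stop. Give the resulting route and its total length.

Nearest-neighbour total = 107 min; route Fern → Maple → Easton → Knoll → Grove → Spruce → Milton → Elm → Fern.

From Fern: distances to unvisited — Maple=15, Spruce=17, Easton=18, Grove=19, Milton=20, Knoll=22, Elm=33. Nearest is Maple (15).
From Maple: distances to unvisited — Easton=3, Spruce=7, Knoll=8, Milton=10, Grove=11, Elm=23. Nearest is Easton (3).
From Easton: distances to unvisited — Knoll=5, Grove=8, Spruce=9, Milton=12, Elm=20. Nearest is Knoll (5).
From Knoll: distances to unvisited — Grove=3, Spruce=10, Milton=13, Elm=25. Nearest is Grove (3).
From Grove: distances to unvisited — Spruce=13, Milton=16, Elm=27. Nearest is Spruce (13).
From Spruce: distances to unvisited — Milton=3, Elm=29. Nearest is Milton (3).
From Milton: distances to unvisited — Elm=32. Nearest is Elm (32).
Return Elm→Fern: 33.
Total = 15 + 3 + 5 + 3 + 13 + 3 + 32 + 33 = 107.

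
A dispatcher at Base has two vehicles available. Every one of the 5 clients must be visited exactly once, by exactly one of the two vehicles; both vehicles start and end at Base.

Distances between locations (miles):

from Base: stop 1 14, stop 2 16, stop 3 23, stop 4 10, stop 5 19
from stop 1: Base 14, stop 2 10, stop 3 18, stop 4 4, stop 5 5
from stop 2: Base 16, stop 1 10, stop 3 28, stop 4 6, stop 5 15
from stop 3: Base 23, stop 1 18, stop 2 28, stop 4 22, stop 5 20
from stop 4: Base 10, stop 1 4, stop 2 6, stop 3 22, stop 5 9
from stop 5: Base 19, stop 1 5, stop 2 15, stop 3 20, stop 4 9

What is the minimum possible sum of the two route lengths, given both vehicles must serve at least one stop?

94 miles — the smallest possible combined total.

Try each way of splitting the stops between the two vehicles (each non-empty) and, for each split, find the best tour for each vehicle:
  {stop 1} + {stop 2, stop 3, stop 4, stop 5}: 28 + 74 = 102
  {stop 2} + {stop 1, stop 3, stop 4, stop 5}: 32 + 62 = 94
  {stop 1, stop 2} + {stop 3, stop 4, stop 5}: 40 + 62 = 102
  {stop 3} + {stop 1, stop 2, stop 4, stop 5}: 46 + 50 = 96
  {stop 1, stop 3} + {stop 2, stop 4, stop 5}: 55 + 50 = 105
  {stop 2, stop 3} + {stop 1, stop 4, stop 5}: 67 + 38 = 105
  … (15 splits in total)
Best: vehicle 1 Base → stop 2 → Base = 32; vehicle 2 Base → stop 3 → stop 5 → stop 1 → stop 4 → Base = 62; combined 94.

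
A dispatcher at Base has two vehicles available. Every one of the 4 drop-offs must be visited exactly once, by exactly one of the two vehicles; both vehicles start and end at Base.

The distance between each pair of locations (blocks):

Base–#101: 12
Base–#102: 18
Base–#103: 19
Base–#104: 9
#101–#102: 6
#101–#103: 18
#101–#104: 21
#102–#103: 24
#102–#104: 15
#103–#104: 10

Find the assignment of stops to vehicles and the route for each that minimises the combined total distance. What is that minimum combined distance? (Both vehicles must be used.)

74 blocks — the smallest possible combined total.

There are 2^3 − 1 = 7 ways to divide the 4 stops into two non-empty groups. For each, the best each vehicle can do is its own shortest tour through its group:
  {#101} + {#102, #103, #104}: 24 + 61 = 85
  {#102} + {#101, #103, #104}: 36 + 49 = 85
  {#101, #102} + {#103, #104}: 36 + 38 = 74
  {#103} + {#101, #102, #104}: 38 + 42 = 80
  {#101, #103} + {#102, #104}: 49 + 42 = 91
  {#102, #103} + {#101, #104}: 61 + 42 = 103
  … (7 splits in total)
Best: vehicle 1 Base → #101 → #102 → Base = 36; vehicle 2 Base → #103 → #104 → Base = 38; combined 74.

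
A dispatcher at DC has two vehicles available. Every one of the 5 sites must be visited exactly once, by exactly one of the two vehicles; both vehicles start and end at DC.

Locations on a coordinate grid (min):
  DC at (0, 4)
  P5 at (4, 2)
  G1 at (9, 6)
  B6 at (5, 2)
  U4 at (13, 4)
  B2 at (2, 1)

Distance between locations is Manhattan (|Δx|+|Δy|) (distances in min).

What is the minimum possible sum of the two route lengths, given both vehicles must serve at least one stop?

Minimum combined distance: 44 min.

Check every non-empty split of the stops between the two vehicles; for each half take its own optimal tour:
  {P5} + {G1, B6, U4, B2}: 12 + 36 = 48
  {G1} + {P5, B6, U4, B2}: 22 + 32 = 54
  {P5, G1} + {B6, U4, B2}: 26 + 32 = 58
  {B6} + {P5, G1, U4, B2}: 14 + 36 = 50
  {P5, B6} + {G1, U4, B2}: 14 + 36 = 50
  {G1, B6} + {P5, U4, B2}: 26 + 32 = 58
  … (15 splits in total)
  {P5, G1, B6, U4} + {B2}: 34 + 10 = 44  ← best
Best: vehicle 1 DC → P5 → B6 → G1 → U4 → DC = 34; vehicle 2 DC → B2 → DC = 10; combined 44.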